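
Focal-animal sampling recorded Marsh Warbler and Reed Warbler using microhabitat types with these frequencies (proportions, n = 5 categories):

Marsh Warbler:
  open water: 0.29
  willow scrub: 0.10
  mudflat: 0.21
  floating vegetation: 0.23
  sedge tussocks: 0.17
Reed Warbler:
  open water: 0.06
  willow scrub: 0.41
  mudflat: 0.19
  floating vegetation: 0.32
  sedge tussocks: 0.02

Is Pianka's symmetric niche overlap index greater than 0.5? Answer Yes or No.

Yes

Σ p₁ᵢp₂ᵢ = 0.0174 + 0.0410 + 0.0399 + 0.0736 + 0.0034 = 0.1753
Σp_1ᵢ² = 0.29² + 0.10² + 0.21² + 0.23² + 0.17² = 0.0841 + 0.0100 + 0.0441 + 0.0529 + 0.0289 = 0.2200
Σp_2ᵢ² = 0.06² + 0.41² + 0.19² + 0.32² + 0.02² = 0.0036 + 0.1681 + 0.0361 + 0.1024 + 0.0004 = 0.3106
O = 0.1753 / √(0.2200 × 0.3106) = 0.1753 / 0.26140 = 0.6706
O = 0.6706 > 0.5 → Yes.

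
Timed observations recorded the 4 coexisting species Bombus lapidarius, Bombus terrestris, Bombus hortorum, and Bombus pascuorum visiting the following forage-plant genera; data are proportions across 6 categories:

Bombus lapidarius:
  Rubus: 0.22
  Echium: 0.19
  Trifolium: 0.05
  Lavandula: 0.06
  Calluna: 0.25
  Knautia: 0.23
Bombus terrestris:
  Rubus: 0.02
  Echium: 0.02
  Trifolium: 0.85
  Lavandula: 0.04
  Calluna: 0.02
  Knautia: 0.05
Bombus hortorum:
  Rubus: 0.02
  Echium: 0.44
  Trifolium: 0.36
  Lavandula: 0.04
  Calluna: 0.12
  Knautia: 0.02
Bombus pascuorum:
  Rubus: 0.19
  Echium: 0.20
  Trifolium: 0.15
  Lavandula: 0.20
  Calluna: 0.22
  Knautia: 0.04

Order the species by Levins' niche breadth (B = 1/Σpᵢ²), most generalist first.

Σp_lapiᵢ² = 0.22² + 0.19² + 0.05² + 0.06² + 0.25² + 0.23² = 0.0484 + 0.0361 + 0.0025 + 0.0036 + 0.0625 + 0.0529 = 0.2060
B_lapi = 1 / 0.2060 = 4.8544
Σp_terrᵢ² = 0.02² + 0.02² + 0.85² + 0.04² + 0.02² + 0.05² = 0.0004 + 0.0004 + 0.7225 + 0.0016 + 0.0004 + 0.0025 = 0.7278
B_terr = 1 / 0.7278 = 1.3740
Σp_hortᵢ² = 0.02² + 0.44² + 0.36² + 0.04² + 0.12² + 0.02² = 0.0004 + 0.1936 + 0.1296 + 0.0016 + 0.0144 + 0.0004 = 0.3400
B_hort = 1 / 0.3400 = 2.9412
Σp_pascᵢ² = 0.19² + 0.20² + 0.15² + 0.20² + 0.22² + 0.04² = 0.0361 + 0.0400 + 0.0225 + 0.0400 + 0.0484 + 0.0016 = 0.1886
B_pasc = 1 / 0.1886 = 5.3022
Ranking by B (broadest → narrowest): Bombus pascuorum (5.30) > Bombus lapidarius (4.85) > Bombus hortorum (2.94) > Bombus terrestris (1.37)

Bombus pascuorum > Bombus lapidarius > Bombus hortorum > Bombus terrestris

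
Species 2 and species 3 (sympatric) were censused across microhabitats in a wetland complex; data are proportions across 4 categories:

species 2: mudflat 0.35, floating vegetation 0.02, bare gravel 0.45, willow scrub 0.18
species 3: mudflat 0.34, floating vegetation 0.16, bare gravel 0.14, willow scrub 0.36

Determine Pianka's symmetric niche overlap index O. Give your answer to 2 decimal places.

0.78

Σ p₁ᵢp₂ᵢ = 0.1190 + 0.0032 + 0.0630 + 0.0648 = 0.2500
Σp_1ᵢ² = 0.35² + 0.02² + 0.45² + 0.18² = 0.1225 + 0.0004 + 0.2025 + 0.0324 = 0.3578
Σp_2ᵢ² = 0.34² + 0.16² + 0.14² + 0.36² = 0.1156 + 0.0256 + 0.0196 + 0.1296 = 0.2904
O = 0.2500 / √(0.3578 × 0.2904) = 0.2500 / 0.32234 = 0.7756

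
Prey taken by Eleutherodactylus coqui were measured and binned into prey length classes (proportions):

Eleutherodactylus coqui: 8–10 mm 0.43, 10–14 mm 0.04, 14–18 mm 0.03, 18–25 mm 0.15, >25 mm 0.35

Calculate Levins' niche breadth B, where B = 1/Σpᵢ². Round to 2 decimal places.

Σpᵢ² = 0.43² + 0.04² + 0.03² + 0.15² + 0.35² = 0.1849 + 0.0016 + 0.0009 + 0.0225 + 0.1225 = 0.3324
B = 1 / 0.3324 = 3.0084

3.01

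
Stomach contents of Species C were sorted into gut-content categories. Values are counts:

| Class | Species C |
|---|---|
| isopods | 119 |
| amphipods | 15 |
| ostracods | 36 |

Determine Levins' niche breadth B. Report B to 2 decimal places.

Proportions for Species C (n=170): 119/170=0.7000, 15/170=0.0882, 36/170=0.2118
Σpᵢ² = 0.7000² + 0.0882² + 0.2118² = 0.490000 + 0.007779 + 0.044859 = 0.542638
B = 1 / 0.542638 = 1.8428

1.84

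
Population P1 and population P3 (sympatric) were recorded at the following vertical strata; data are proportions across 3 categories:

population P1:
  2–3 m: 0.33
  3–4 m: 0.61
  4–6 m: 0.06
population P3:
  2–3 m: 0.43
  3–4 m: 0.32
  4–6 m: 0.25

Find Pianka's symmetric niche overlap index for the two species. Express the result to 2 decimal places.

0.86

Σ p₁ᵢp₂ᵢ = 0.1419 + 0.1952 + 0.0150 = 0.3521
Σp_1ᵢ² = 0.33² + 0.61² + 0.06² = 0.1089 + 0.3721 + 0.0036 = 0.4846
Σp_2ᵢ² = 0.43² + 0.32² + 0.25² = 0.1849 + 0.1024 + 0.0625 = 0.3498
O = 0.3521 / √(0.4846 × 0.3498) = 0.3521 / 0.41172 = 0.8552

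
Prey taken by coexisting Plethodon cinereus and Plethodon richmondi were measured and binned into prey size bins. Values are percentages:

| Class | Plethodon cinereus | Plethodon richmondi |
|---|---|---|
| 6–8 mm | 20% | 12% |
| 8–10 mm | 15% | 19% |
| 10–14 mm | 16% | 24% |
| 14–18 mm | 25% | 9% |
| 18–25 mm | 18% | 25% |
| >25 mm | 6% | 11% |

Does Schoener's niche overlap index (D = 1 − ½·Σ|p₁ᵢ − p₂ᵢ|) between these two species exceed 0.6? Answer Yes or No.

Convert percentages to proportions (divide by 100).
Σ|p₁ᵢ − p₂ᵢ| = 0.08 + 0.04 + 0.08 + 0.16 + 0.07 + 0.05 = 0.48
D = 1 − ½ × 0.48 = 1 − 0.240 = 0.7600
D = 0.7600 > 0.6 → Yes.

Yes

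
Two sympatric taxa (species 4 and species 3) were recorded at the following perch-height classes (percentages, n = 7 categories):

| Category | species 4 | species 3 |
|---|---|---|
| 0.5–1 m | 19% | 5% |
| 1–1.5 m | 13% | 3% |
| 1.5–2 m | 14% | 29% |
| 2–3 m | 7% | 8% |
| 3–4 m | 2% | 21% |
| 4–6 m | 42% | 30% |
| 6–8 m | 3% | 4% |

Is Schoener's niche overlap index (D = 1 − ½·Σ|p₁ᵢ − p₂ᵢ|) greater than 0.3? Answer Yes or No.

Yes

Convert percentages to proportions (divide by 100).
Σ|p₁ᵢ − p₂ᵢ| = 0.14 + 0.10 + 0.15 + 0.01 + 0.19 + 0.12 + 0.01 = 0.72
D = 1 − ½ × 0.72 = 1 − 0.360 = 0.6400
D = 0.6400 > 0.3 → Yes.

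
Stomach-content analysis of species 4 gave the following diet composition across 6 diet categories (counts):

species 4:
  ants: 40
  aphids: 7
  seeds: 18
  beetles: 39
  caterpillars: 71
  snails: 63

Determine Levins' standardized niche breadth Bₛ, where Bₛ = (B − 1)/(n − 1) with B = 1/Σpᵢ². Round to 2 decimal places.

0.71

Proportions for species 4 (n=238): 40/238=0.1681, 7/238=0.0294, 18/238=0.0756, 39/238=0.1639, 71/238=0.2983, 63/238=0.2647
Σpᵢ² = 0.1681² + 0.0294² + 0.0756² + 0.1639² + 0.2983² + 0.2647² = 0.028258 + 0.000864 + 0.005715 + 0.026863 + 0.088983 + 0.070066 = 0.220749
B = 1 / 0.220749 = 4.5300
Bₛ = (B − 1)/(n − 1) = (4.5300 − 1)/(6 − 1) = 3.5300/5 = 0.7060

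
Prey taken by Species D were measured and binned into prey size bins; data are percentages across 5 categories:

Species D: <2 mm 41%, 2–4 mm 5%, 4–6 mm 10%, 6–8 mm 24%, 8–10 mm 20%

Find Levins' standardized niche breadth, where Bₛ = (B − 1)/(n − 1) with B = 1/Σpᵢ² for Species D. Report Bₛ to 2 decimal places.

Convert percentages to proportions (divide by 100).
Σpᵢ² = 0.41² + 0.05² + 0.10² + 0.24² + 0.20² = 0.1681 + 0.0025 + 0.0100 + 0.0576 + 0.0400 = 0.2782
B = 1 / 0.2782 = 3.5945
Bₛ = (B − 1)/(n − 1) = (3.5945 − 1)/(5 − 1) = 2.5945/4 = 0.6486

0.65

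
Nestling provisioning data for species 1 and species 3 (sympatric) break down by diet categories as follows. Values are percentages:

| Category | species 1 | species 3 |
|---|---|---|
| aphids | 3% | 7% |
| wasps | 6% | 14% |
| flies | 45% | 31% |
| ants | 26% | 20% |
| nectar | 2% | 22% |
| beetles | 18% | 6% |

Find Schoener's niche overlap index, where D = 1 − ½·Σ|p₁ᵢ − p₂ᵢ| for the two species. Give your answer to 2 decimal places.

Convert percentages to proportions (divide by 100).
Σ|p₁ᵢ − p₂ᵢ| = 0.04 + 0.08 + 0.14 + 0.06 + 0.20 + 0.12 = 0.64
D = 1 − ½ × 0.64 = 1 − 0.320 = 0.6800

0.68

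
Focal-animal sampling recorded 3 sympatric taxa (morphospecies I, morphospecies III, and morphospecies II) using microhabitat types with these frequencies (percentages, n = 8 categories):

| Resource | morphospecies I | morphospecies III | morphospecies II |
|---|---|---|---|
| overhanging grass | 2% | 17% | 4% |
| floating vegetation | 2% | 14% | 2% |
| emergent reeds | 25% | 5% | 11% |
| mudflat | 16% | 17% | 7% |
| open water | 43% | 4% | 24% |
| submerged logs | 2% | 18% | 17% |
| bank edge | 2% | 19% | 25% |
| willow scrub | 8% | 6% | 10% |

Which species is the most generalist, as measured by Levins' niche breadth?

Convert percentages to proportions (divide by 100).
Σp_Iᵢ² = 0.02² + 0.02² + 0.25² + 0.16² + 0.43² + 0.02² + 0.02² + 0.08² = 0.0004 + 0.0004 + 0.0625 + 0.0256 + 0.1849 + 0.0004 + 0.0004 + 0.0064 = 0.2810
B_I = 1 / 0.2810 = 3.5587
Σp_IIIᵢ² = 0.17² + 0.14² + 0.05² + 0.17² + 0.04² + 0.18² + 0.19² + 0.06² = 0.0289 + 0.0196 + 0.0025 + 0.0289 + 0.0016 + 0.0324 + 0.0361 + 0.0036 = 0.1536
B_III = 1 / 0.1536 = 6.5104
Σp_IIᵢ² = 0.04² + 0.02² + 0.11² + 0.07² + 0.24² + 0.17² + 0.25² + 0.10² = 0.0016 + 0.0004 + 0.0121 + 0.0049 + 0.0576 + 0.0289 + 0.0625 + 0.0100 = 0.1780
B_II = 1 / 0.1780 = 5.6180
Highest B → broadest niche (most generalist): morphospecies III (B = 6.51).

morphospecies III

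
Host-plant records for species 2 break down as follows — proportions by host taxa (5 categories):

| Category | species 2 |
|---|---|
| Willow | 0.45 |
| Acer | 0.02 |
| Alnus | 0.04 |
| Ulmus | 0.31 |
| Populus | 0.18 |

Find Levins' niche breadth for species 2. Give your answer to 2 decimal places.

3.00

Σpᵢ² = 0.45² + 0.02² + 0.04² + 0.31² + 0.18² = 0.2025 + 0.0004 + 0.0016 + 0.0961 + 0.0324 = 0.3330
B = 1 / 0.3330 = 3.0030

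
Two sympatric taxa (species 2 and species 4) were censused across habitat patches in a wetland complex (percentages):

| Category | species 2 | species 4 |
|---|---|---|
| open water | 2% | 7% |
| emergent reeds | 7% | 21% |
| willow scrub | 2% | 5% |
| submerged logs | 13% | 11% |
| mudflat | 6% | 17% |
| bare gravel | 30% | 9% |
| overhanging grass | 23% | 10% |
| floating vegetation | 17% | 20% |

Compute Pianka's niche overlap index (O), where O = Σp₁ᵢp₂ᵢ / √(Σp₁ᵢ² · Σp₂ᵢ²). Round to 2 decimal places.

Convert percentages to proportions (divide by 100).
Σ p₁ᵢp₂ᵢ = 0.0014 + 0.0147 + 0.0010 + 0.0143 + 0.0102 + 0.0270 + 0.0230 + 0.0340 = 0.1256
Σp_1ᵢ² = 0.02² + 0.07² + 0.02² + 0.13² + 0.06² + 0.30² + 0.23² + 0.17² = 0.0004 + 0.0049 + 0.0004 + 0.0169 + 0.0036 + 0.0900 + 0.0529 + 0.0289 = 0.1980
Σp_2ᵢ² = 0.07² + 0.21² + 0.05² + 0.11² + 0.17² + 0.09² + 0.10² + 0.20² = 0.0049 + 0.0441 + 0.0025 + 0.0121 + 0.0289 + 0.0081 + 0.0100 + 0.0400 = 0.1506
O = 0.1256 / √(0.1980 × 0.1506) = 0.1256 / 0.17268 = 0.7274

0.73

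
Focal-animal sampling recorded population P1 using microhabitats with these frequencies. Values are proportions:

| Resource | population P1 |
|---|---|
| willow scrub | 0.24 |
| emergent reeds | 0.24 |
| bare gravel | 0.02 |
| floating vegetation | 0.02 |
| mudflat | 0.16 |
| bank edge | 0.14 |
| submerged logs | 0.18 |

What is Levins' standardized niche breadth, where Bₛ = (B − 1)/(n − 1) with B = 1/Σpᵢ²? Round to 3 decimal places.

Σpᵢ² = 0.24² + 0.24² + 0.02² + 0.02² + 0.16² + 0.14² + 0.18² = 0.0576 + 0.0576 + 0.0004 + 0.0004 + 0.0256 + 0.0196 + 0.0324 = 0.1936
B = 1 / 0.1936 = 5.16529
Bₛ = (B − 1)/(n − 1) = (5.16529 − 1)/(7 − 1) = 4.16529/6 = 0.69422

0.694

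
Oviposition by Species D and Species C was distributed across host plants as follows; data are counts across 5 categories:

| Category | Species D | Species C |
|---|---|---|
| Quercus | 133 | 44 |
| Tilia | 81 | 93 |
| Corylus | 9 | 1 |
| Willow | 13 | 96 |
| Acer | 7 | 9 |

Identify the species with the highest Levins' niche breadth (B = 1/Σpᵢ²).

Proportions for Species D (n=243): 133/243=0.5473, 81/243=0.3333, 9/243=0.0370, 13/243=0.0535, 7/243=0.0288
Proportions for Species C (n=243): 44/243=0.1811, 93/243=0.3827, 1/243=0.0041, 96/243=0.3951, 9/243=0.0370
Σp_Dᵢ² = 0.5473² + 0.3333² + 0.0370² + 0.0535² + 0.0288² = 0.299537 + 0.111089 + 0.001369 + 0.002862 + 0.000829 = 0.415686
B_D = 1 / 0.415686 = 2.4057
Σp_Cᵢ² = 0.1811² + 0.3827² + 0.0041² + 0.3951² + 0.0370² = 0.032797 + 0.146459 + 0.000017 + 0.156104 + 0.001369 = 0.336746
B_C = 1 / 0.336746 = 2.9696
Highest B → broadest niche (most generalist): Species C (B = 2.97).

Species C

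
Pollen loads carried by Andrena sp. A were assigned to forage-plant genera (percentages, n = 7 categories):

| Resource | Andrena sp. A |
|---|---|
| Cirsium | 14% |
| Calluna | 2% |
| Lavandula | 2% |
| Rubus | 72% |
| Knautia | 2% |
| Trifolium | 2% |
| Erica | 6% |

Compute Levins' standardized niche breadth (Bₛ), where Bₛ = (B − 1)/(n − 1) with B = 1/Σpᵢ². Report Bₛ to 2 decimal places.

0.14

Convert percentages to proportions (divide by 100).
Σpᵢ² = 0.14² + 0.02² + 0.02² + 0.72² + 0.02² + 0.02² + 0.06² = 0.0196 + 0.0004 + 0.0004 + 0.5184 + 0.0004 + 0.0004 + 0.0036 = 0.5432
B = 1 / 0.5432 = 1.8409
Bₛ = (B − 1)/(n − 1) = (1.8409 − 1)/(7 − 1) = 0.8409/6 = 0.1402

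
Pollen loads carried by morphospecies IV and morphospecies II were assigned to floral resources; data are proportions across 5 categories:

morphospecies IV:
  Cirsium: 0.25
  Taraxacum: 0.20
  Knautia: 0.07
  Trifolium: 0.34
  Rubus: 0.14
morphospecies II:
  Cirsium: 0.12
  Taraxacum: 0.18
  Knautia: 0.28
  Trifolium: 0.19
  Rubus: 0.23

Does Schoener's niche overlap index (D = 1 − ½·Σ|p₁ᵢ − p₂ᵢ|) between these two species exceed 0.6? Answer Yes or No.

Σ|p₁ᵢ − p₂ᵢ| = 0.13 + 0.02 + 0.21 + 0.15 + 0.09 = 0.60
D = 1 − ½ × 0.60 = 1 − 0.300 = 0.7000
D = 0.7000 > 0.6 → Yes.

Yes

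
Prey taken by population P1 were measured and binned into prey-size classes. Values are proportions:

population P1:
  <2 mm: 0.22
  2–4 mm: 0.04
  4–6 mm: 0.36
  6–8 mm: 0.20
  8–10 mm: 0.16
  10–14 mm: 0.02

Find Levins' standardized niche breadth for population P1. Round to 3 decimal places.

0.614

Σpᵢ² = 0.22² + 0.04² + 0.36² + 0.20² + 0.16² + 0.02² = 0.0484 + 0.0016 + 0.1296 + 0.0400 + 0.0256 + 0.0004 = 0.2456
B = 1 / 0.2456 = 4.07166
Bₛ = (B − 1)/(n − 1) = (4.07166 − 1)/(6 − 1) = 3.07166/5 = 0.61433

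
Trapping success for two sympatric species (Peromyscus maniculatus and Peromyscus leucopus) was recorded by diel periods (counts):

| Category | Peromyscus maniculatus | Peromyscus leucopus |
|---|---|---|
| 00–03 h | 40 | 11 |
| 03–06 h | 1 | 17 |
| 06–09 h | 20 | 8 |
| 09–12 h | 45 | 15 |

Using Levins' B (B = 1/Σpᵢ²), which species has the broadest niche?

Peromyscus leucopus

Proportions for Peromyscus maniculatus (n=106): 40/106=0.3774, 1/106=0.0094, 20/106=0.1887, 45/106=0.4245
Proportions for Peromyscus leucopus (n=51): 11/51=0.2157, 17/51=0.3333, 8/51=0.1569, 15/51=0.2941
Σp_maniᵢ² = 0.3774² + 0.0094² + 0.1887² + 0.4245² = 0.142431 + 0.000088 + 0.035608 + 0.180200 = 0.358327
B_mani = 1 / 0.358327 = 2.7907
Σp_leucᵢ² = 0.2157² + 0.3333² + 0.1569² + 0.2941² = 0.046526 + 0.111089 + 0.024618 + 0.086495 = 0.268728
B_leuc = 1 / 0.268728 = 3.7212
Highest B → broadest niche (most generalist): Peromyscus leucopus (B = 3.72).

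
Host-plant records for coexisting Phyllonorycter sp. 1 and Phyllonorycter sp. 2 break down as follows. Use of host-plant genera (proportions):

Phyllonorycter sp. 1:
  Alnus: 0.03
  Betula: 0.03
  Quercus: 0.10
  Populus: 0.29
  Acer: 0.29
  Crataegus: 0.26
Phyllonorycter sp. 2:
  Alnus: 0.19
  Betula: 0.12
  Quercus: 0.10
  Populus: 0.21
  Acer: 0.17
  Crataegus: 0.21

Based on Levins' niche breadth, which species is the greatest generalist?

Σp_1ᵢ² = 0.03² + 0.03² + 0.10² + 0.29² + 0.29² + 0.26² = 0.0009 + 0.0009 + 0.0100 + 0.0841 + 0.0841 + 0.0676 = 0.2476
B_1 = 1 / 0.2476 = 4.0388
Σp_2ᵢ² = 0.19² + 0.12² + 0.10² + 0.21² + 0.17² + 0.21² = 0.0361 + 0.0144 + 0.0100 + 0.0441 + 0.0289 + 0.0441 = 0.1776
B_2 = 1 / 0.1776 = 5.6306
Highest B → broadest niche (most generalist): Phyllonorycter sp. 2 (B = 5.63).

Phyllonorycter sp. 2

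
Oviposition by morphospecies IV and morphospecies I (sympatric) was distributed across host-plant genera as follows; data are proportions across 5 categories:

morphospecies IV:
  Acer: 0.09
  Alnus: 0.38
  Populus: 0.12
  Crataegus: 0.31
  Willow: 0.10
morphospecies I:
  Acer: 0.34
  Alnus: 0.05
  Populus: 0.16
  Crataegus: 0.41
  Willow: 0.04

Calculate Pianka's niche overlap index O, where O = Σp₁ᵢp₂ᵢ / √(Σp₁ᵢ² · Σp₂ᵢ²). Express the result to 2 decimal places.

Σ p₁ᵢp₂ᵢ = 0.0306 + 0.0190 + 0.0192 + 0.1271 + 0.0040 = 0.1999
Σp_1ᵢ² = 0.09² + 0.38² + 0.12² + 0.31² + 0.10² = 0.0081 + 0.1444 + 0.0144 + 0.0961 + 0.0100 = 0.2730
Σp_2ᵢ² = 0.34² + 0.05² + 0.16² + 0.41² + 0.04² = 0.1156 + 0.0025 + 0.0256 + 0.1681 + 0.0016 = 0.3134
O = 0.1999 / √(0.2730 × 0.3134) = 0.1999 / 0.29250 = 0.6834

0.68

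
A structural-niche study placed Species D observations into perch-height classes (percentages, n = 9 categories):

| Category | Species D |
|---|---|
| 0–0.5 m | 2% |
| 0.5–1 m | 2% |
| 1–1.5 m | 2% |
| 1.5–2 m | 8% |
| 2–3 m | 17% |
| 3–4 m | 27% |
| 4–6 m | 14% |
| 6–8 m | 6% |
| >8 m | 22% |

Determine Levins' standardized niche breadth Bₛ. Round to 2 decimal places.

Convert percentages to proportions (divide by 100).
Σpᵢ² = 0.02² + 0.02² + 0.02² + 0.08² + 0.17² + 0.27² + 0.14² + 0.06² + 0.22² = 0.0004 + 0.0004 + 0.0004 + 0.0064 + 0.0289 + 0.0729 + 0.0196 + 0.0036 + 0.0484 = 0.1810
B = 1 / 0.1810 = 5.5249
Bₛ = (B − 1)/(n − 1) = (5.5249 − 1)/(9 − 1) = 4.5249/8 = 0.5656

0.57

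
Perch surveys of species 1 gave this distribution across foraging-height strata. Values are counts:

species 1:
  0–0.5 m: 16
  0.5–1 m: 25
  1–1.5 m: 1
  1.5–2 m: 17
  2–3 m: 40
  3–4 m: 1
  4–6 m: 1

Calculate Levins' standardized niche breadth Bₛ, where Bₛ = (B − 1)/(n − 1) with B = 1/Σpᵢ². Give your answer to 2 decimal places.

Proportions for species 1 (n=101): 16/101=0.1584, 25/101=0.2475, 1/101=0.0099, 17/101=0.1683, 40/101=0.3960, 1/101=0.0099, 1/101=0.0099
Σpᵢ² = 0.1584² + 0.2475² + 0.0099² + 0.1683² + 0.3960² + 0.0099² + 0.0099² = 0.025091 + 0.061256 + 0.000098 + 0.028325 + 0.156816 + 0.000098 + 0.000098 = 0.271782
B = 1 / 0.271782 = 3.6794
Bₛ = (B − 1)/(n − 1) = (3.6794 − 1)/(7 − 1) = 2.6794/6 = 0.4466

0.45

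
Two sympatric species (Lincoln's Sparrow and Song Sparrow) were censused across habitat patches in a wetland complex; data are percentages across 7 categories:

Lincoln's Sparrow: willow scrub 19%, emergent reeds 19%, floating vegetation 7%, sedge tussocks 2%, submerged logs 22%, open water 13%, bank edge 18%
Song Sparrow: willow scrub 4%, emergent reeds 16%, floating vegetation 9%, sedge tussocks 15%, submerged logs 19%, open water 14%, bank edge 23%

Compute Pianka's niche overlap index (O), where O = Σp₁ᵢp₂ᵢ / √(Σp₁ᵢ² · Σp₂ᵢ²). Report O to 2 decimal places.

0.87

Convert percentages to proportions (divide by 100).
Σ p₁ᵢp₂ᵢ = 0.0076 + 0.0304 + 0.0063 + 0.0030 + 0.0418 + 0.0182 + 0.0414 = 0.1487
Σp_1ᵢ² = 0.19² + 0.19² + 0.07² + 0.02² + 0.22² + 0.13² + 0.18² = 0.0361 + 0.0361 + 0.0049 + 0.0004 + 0.0484 + 0.0169 + 0.0324 = 0.1752
Σp_2ᵢ² = 0.04² + 0.16² + 0.09² + 0.15² + 0.19² + 0.14² + 0.23² = 0.0016 + 0.0256 + 0.0081 + 0.0225 + 0.0361 + 0.0196 + 0.0529 = 0.1664
O = 0.1487 / √(0.1752 × 0.1664) = 0.1487 / 0.17074 = 0.8709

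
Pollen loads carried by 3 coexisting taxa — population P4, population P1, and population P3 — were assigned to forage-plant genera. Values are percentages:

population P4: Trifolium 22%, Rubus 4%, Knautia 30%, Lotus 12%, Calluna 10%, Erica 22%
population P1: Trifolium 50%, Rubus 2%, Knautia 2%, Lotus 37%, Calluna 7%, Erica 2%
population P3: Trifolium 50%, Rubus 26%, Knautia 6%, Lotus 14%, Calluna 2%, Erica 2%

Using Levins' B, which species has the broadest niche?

population P4

Convert percentages to proportions (divide by 100).
Σp_P4ᵢ² = 0.22² + 0.04² + 0.30² + 0.12² + 0.10² + 0.22² = 0.0484 + 0.0016 + 0.0900 + 0.0144 + 0.0100 + 0.0484 = 0.2128
B_P4 = 1 / 0.2128 = 4.6992
Σp_P1ᵢ² = 0.50² + 0.02² + 0.02² + 0.37² + 0.07² + 0.02² = 0.2500 + 0.0004 + 0.0004 + 0.1369 + 0.0049 + 0.0004 = 0.3930
B_P1 = 1 / 0.3930 = 2.5445
Σp_P3ᵢ² = 0.50² + 0.26² + 0.06² + 0.14² + 0.02² + 0.02² = 0.2500 + 0.0676 + 0.0036 + 0.0196 + 0.0004 + 0.0004 = 0.3416
B_P3 = 1 / 0.3416 = 2.9274
Highest B → broadest niche (most generalist): population P4 (B = 4.70).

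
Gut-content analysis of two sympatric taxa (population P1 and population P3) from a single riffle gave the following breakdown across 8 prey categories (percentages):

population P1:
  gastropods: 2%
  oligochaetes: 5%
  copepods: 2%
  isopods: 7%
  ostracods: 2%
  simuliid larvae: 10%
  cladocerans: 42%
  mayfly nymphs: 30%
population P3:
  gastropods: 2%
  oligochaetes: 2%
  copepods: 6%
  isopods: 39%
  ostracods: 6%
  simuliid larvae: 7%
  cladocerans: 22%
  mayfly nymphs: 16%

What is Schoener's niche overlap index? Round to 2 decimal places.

Convert percentages to proportions (divide by 100).
Σ|p₁ᵢ − p₂ᵢ| = 0.00 + 0.03 + 0.04 + 0.32 + 0.04 + 0.03 + 0.20 + 0.14 = 0.80
D = 1 − ½ × 0.80 = 1 − 0.400 = 0.6000

0.60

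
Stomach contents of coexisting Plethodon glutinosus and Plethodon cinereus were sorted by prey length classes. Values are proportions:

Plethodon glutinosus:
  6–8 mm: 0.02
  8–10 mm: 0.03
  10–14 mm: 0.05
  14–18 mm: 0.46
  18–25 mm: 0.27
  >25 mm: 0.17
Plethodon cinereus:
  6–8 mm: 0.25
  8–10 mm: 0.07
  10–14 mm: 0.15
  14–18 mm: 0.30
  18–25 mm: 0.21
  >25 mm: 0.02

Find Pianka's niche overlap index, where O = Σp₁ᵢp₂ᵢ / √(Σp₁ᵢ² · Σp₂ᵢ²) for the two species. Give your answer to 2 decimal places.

Σ p₁ᵢp₂ᵢ = 0.0050 + 0.0021 + 0.0075 + 0.1380 + 0.0567 + 0.0034 = 0.2127
Σp_1ᵢ² = 0.02² + 0.03² + 0.05² + 0.46² + 0.27² + 0.17² = 0.0004 + 0.0009 + 0.0025 + 0.2116 + 0.0729 + 0.0289 = 0.3172
Σp_2ᵢ² = 0.25² + 0.07² + 0.15² + 0.30² + 0.21² + 0.02² = 0.0625 + 0.0049 + 0.0225 + 0.0900 + 0.0441 + 0.0004 = 0.2244
O = 0.2127 / √(0.3172 × 0.2244) = 0.2127 / 0.26680 = 0.7972

0.80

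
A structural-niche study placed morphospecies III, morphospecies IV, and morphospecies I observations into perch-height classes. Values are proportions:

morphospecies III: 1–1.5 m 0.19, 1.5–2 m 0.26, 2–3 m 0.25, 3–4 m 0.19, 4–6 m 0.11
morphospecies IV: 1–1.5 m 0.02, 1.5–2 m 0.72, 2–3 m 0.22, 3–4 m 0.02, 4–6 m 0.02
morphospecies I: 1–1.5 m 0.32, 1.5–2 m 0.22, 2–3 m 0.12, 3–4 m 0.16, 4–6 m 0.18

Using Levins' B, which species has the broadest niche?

morphospecies III

Σp_IIIᵢ² = 0.19² + 0.26² + 0.25² + 0.19² + 0.11² = 0.0361 + 0.0676 + 0.0625 + 0.0361 + 0.0121 = 0.2144
B_III = 1 / 0.2144 = 4.6642
Σp_IVᵢ² = 0.02² + 0.72² + 0.22² + 0.02² + 0.02² = 0.0004 + 0.5184 + 0.0484 + 0.0004 + 0.0004 = 0.5680
B_IV = 1 / 0.5680 = 1.7606
Σp_Iᵢ² = 0.32² + 0.22² + 0.12² + 0.16² + 0.18² = 0.1024 + 0.0484 + 0.0144 + 0.0256 + 0.0324 = 0.2232
B_I = 1 / 0.2232 = 4.4803
Highest B → broadest niche (most generalist): morphospecies III (B = 4.66).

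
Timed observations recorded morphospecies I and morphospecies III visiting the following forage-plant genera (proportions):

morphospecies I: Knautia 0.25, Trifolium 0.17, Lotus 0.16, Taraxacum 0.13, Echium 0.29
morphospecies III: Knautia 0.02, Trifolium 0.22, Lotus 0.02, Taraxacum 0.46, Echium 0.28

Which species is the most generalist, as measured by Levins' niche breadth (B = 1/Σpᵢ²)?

morphospecies I

Σp_Iᵢ² = 0.25² + 0.17² + 0.16² + 0.13² + 0.29² = 0.0625 + 0.0289 + 0.0256 + 0.0169 + 0.0841 = 0.2180
B_I = 1 / 0.2180 = 4.5872
Σp_IIIᵢ² = 0.02² + 0.22² + 0.02² + 0.46² + 0.28² = 0.0004 + 0.0484 + 0.0004 + 0.2116 + 0.0784 = 0.3392
B_III = 1 / 0.3392 = 2.9481
Highest B → broadest niche (most generalist): morphospecies I (B = 4.59).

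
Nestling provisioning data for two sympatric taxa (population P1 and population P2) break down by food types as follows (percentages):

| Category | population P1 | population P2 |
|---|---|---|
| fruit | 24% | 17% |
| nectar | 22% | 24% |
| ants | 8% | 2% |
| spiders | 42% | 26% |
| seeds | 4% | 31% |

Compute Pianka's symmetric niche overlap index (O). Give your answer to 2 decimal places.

Convert percentages to proportions (divide by 100).
Σ p₁ᵢp₂ᵢ = 0.0408 + 0.0528 + 0.0016 + 0.1092 + 0.0124 = 0.2168
Σp_1ᵢ² = 0.24² + 0.22² + 0.08² + 0.42² + 0.04² = 0.0576 + 0.0484 + 0.0064 + 0.1764 + 0.0016 = 0.2904
Σp_2ᵢ² = 0.17² + 0.24² + 0.02² + 0.26² + 0.31² = 0.0289 + 0.0576 + 0.0004 + 0.0676 + 0.0961 = 0.2506
O = 0.2168 / √(0.2904 × 0.2506) = 0.2168 / 0.26977 = 0.8036

0.80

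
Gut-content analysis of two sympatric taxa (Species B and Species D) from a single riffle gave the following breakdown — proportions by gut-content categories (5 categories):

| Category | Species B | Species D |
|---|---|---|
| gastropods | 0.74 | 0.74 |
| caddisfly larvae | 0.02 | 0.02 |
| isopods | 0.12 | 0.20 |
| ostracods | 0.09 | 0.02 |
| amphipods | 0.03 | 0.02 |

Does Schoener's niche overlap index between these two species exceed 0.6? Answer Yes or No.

Yes

Σ|p₁ᵢ − p₂ᵢ| = 0.00 + 0.00 + 0.08 + 0.07 + 0.01 = 0.16
D = 1 − ½ × 0.16 = 1 − 0.080 = 0.9200
D = 0.9200 > 0.6 → Yes.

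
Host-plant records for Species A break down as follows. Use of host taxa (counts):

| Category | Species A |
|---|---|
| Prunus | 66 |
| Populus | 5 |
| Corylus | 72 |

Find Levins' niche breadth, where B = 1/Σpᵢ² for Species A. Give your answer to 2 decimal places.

2.14

Proportions for Species A (n=143): 66/143=0.4615, 5/143=0.0350, 72/143=0.5035
Σpᵢ² = 0.4615² + 0.0350² + 0.5035² = 0.212982 + 0.001225 + 0.253512 = 0.467719
B = 1 / 0.467719 = 2.1380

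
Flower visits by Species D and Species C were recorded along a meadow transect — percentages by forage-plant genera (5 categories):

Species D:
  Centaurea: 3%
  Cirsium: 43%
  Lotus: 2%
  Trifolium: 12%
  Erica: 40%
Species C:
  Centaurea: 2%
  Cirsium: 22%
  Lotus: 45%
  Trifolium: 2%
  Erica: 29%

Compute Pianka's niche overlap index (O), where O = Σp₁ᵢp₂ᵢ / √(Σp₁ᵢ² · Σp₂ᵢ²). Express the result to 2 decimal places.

Convert percentages to proportions (divide by 100).
Σ p₁ᵢp₂ᵢ = 0.0006 + 0.0946 + 0.0090 + 0.0024 + 0.1160 = 0.2226
Σp_1ᵢ² = 0.03² + 0.43² + 0.02² + 0.12² + 0.40² = 0.0009 + 0.1849 + 0.0004 + 0.0144 + 0.1600 = 0.3606
Σp_2ᵢ² = 0.02² + 0.22² + 0.45² + 0.02² + 0.29² = 0.0004 + 0.0484 + 0.2025 + 0.0004 + 0.0841 = 0.3358
O = 0.2226 / √(0.3606 × 0.3358) = 0.2226 / 0.34798 = 0.6397

0.64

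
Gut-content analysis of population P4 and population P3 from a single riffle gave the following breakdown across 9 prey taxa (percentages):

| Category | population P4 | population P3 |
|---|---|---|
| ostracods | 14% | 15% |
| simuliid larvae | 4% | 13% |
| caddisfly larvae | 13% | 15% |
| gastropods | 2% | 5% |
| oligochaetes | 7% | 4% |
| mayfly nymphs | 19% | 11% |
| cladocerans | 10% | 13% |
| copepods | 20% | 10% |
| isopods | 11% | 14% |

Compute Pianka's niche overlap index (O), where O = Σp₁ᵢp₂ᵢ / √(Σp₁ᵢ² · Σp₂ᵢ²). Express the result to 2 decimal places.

0.89

Convert percentages to proportions (divide by 100).
Σ p₁ᵢp₂ᵢ = 0.0210 + 0.0052 + 0.0195 + 0.0010 + 0.0028 + 0.0209 + 0.0130 + 0.0200 + 0.0154 = 0.1188
Σp_1ᵢ² = 0.14² + 0.04² + 0.13² + 0.02² + 0.07² + 0.19² + 0.10² + 0.20² + 0.11² = 0.0196 + 0.0016 + 0.0169 + 0.0004 + 0.0049 + 0.0361 + 0.0100 + 0.0400 + 0.0121 = 0.1416
Σp_2ᵢ² = 0.15² + 0.13² + 0.15² + 0.05² + 0.04² + 0.11² + 0.13² + 0.10² + 0.14² = 0.0225 + 0.0169 + 0.0225 + 0.0025 + 0.0016 + 0.0121 + 0.0169 + 0.0100 + 0.0196 = 0.1246
O = 0.1188 / √(0.1416 × 0.1246) = 0.1188 / 0.13283 = 0.8944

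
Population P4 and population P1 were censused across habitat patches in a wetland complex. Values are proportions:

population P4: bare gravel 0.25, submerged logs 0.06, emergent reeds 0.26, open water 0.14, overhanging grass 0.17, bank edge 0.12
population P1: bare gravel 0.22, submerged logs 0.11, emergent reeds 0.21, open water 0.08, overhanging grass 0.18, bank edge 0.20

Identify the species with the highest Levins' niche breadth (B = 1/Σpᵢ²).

Σp_P4ᵢ² = 0.25² + 0.06² + 0.26² + 0.14² + 0.17² + 0.12² = 0.0625 + 0.0036 + 0.0676 + 0.0196 + 0.0289 + 0.0144 = 0.1966
B_P4 = 1 / 0.1966 = 5.0865
Σp_P1ᵢ² = 0.22² + 0.11² + 0.21² + 0.08² + 0.18² + 0.20² = 0.0484 + 0.0121 + 0.0441 + 0.0064 + 0.0324 + 0.0400 = 0.1834
B_P1 = 1 / 0.1834 = 5.4526
Highest B → broadest niche (most generalist): population P1 (B = 5.45).

population P1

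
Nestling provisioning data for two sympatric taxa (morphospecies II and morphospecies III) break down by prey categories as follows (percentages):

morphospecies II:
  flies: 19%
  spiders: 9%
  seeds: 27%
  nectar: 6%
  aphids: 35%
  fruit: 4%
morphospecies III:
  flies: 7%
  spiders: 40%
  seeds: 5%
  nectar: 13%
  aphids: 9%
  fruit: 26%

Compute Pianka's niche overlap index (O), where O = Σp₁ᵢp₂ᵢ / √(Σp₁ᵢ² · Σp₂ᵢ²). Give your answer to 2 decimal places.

Convert percentages to proportions (divide by 100).
Σ p₁ᵢp₂ᵢ = 0.0133 + 0.0360 + 0.0135 + 0.0078 + 0.0315 + 0.0104 = 0.1125
Σp_1ᵢ² = 0.19² + 0.09² + 0.27² + 0.06² + 0.35² + 0.04² = 0.0361 + 0.0081 + 0.0729 + 0.0036 + 0.1225 + 0.0016 = 0.2448
Σp_2ᵢ² = 0.07² + 0.40² + 0.05² + 0.13² + 0.09² + 0.26² = 0.0049 + 0.1600 + 0.0025 + 0.0169 + 0.0081 + 0.0676 = 0.2600
O = 0.1125 / √(0.2448 × 0.2600) = 0.1125 / 0.25229 = 0.4459

0.45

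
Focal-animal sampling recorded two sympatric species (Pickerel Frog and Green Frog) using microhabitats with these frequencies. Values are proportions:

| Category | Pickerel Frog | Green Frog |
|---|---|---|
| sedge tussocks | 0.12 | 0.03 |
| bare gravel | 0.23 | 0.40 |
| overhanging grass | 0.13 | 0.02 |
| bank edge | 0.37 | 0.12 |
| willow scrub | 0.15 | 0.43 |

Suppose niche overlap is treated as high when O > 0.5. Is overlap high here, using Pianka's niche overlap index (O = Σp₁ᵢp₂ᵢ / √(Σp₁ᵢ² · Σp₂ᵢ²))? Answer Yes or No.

Σ p₁ᵢp₂ᵢ = 0.0036 + 0.0920 + 0.0026 + 0.0444 + 0.0645 = 0.2071
Σp_1ᵢ² = 0.12² + 0.23² + 0.13² + 0.37² + 0.15² = 0.0144 + 0.0529 + 0.0169 + 0.1369 + 0.0225 = 0.2436
Σp_2ᵢ² = 0.03² + 0.40² + 0.02² + 0.12² + 0.43² = 0.0009 + 0.1600 + 0.0004 + 0.0144 + 0.1849 = 0.3606
O = 0.2071 / √(0.2436 × 0.3606) = 0.2071 / 0.29638 = 0.6988
O = 0.6988 > 0.5 → Yes.

Yes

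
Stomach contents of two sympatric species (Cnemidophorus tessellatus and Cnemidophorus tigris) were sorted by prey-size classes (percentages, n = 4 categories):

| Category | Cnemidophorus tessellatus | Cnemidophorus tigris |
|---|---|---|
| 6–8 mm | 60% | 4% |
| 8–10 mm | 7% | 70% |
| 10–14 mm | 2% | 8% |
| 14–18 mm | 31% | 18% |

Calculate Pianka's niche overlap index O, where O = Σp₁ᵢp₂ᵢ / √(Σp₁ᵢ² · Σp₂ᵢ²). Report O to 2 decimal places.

0.26

Convert percentages to proportions (divide by 100).
Σ p₁ᵢp₂ᵢ = 0.0240 + 0.0490 + 0.0016 + 0.0558 = 0.1304
Σp_1ᵢ² = 0.60² + 0.07² + 0.02² + 0.31² = 0.3600 + 0.0049 + 0.0004 + 0.0961 = 0.4614
Σp_2ᵢ² = 0.04² + 0.70² + 0.08² + 0.18² = 0.0016 + 0.4900 + 0.0064 + 0.0324 = 0.5304
O = 0.1304 / √(0.4614 × 0.5304) = 0.1304 / 0.49470 = 0.2636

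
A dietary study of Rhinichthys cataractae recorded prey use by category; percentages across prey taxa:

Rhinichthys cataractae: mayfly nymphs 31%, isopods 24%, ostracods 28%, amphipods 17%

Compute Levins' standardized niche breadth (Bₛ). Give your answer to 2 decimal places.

Convert percentages to proportions (divide by 100).
Σpᵢ² = 0.31² + 0.24² + 0.28² + 0.17² = 0.0961 + 0.0576 + 0.0784 + 0.0289 = 0.2610
B = 1 / 0.2610 = 3.8314
Bₛ = (B − 1)/(n − 1) = (3.8314 − 1)/(4 − 1) = 2.8314/3 = 0.9438

0.94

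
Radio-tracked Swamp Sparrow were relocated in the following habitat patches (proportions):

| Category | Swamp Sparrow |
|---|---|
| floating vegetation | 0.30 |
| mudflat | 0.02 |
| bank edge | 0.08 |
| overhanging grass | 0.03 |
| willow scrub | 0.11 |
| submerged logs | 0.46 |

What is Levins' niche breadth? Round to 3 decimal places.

3.111

Σpᵢ² = 0.30² + 0.02² + 0.08² + 0.03² + 0.11² + 0.46² = 0.0900 + 0.0004 + 0.0064 + 0.0009 + 0.0121 + 0.2116 = 0.3214
B = 1 / 0.3214 = 3.11139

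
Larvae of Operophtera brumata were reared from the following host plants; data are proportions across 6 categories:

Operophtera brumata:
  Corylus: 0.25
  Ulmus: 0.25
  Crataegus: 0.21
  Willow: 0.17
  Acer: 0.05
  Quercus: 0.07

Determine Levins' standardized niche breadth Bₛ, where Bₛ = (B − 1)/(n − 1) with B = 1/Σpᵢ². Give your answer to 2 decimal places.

Σpᵢ² = 0.25² + 0.25² + 0.21² + 0.17² + 0.05² + 0.07² = 0.0625 + 0.0625 + 0.0441 + 0.0289 + 0.0025 + 0.0049 = 0.2054
B = 1 / 0.2054 = 4.8685
Bₛ = (B − 1)/(n − 1) = (4.8685 − 1)/(6 − 1) = 3.8685/5 = 0.7737

0.77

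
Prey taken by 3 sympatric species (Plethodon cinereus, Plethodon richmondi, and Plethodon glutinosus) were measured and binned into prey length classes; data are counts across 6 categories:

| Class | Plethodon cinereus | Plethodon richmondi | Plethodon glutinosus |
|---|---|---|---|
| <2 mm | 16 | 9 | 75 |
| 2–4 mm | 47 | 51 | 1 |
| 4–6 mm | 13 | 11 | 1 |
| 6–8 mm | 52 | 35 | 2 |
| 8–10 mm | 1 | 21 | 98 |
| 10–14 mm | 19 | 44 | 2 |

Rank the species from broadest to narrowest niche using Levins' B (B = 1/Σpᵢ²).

Proportions for Plethodon cinereus (n=148): 16/148=0.1081, 47/148=0.3176, 13/148=0.0878, 52/148=0.3514, 1/148=0.0068, 19/148=0.1284
Proportions for Plethodon richmondi (n=171): 9/171=0.0526, 51/171=0.2982, 11/171=0.0643, 35/171=0.2047, 21/171=0.1228, 44/171=0.2573
Proportions for Plethodon glutinosus (n=179): 75/179=0.4190, 1/179=0.0056, 1/179=0.0056, 2/179=0.0112, 98/179=0.5475, 2/179=0.0112
Σp_cineᵢ² = 0.1081² + 0.3176² + 0.0878² + 0.3514² + 0.0068² + 0.1284² = 0.011686 + 0.100870 + 0.007709 + 0.123482 + 0.000046 + 0.016487 = 0.260280
B_cine = 1 / 0.260280 = 3.8420
Σp_richᵢ² = 0.0526² + 0.2982² + 0.0643² + 0.2047² + 0.1228² + 0.2573² = 0.002767 + 0.088923 + 0.004134 + 0.041902 + 0.015080 + 0.066203 = 0.219009
B_rich = 1 / 0.219009 = 4.5660
Σp_glutᵢ² = 0.4190² + 0.0056² + 0.0056² + 0.0112² + 0.5475² + 0.0112² = 0.175561 + 0.000031 + 0.000031 + 0.000125 + 0.299756 + 0.000125 = 0.475629
B_glut = 1 / 0.475629 = 2.1025
Ranking by B (broadest → narrowest): Plethodon richmondi (4.57) > Plethodon cinereus (3.84) > Plethodon glutinosus (2.10)

Plethodon richmondi > Plethodon cinereus > Plethodon glutinosus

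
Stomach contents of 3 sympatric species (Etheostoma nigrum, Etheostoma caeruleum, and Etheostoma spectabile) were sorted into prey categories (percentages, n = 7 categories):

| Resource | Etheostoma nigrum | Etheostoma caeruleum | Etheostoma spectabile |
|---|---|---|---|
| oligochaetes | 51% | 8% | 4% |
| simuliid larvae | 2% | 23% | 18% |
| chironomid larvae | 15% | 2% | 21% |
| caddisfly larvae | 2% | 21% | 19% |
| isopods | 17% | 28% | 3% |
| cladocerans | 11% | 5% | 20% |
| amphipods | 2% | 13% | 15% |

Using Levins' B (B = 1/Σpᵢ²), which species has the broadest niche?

Etheostoma spectabile

Convert percentages to proportions (divide by 100).
Σp_nigrᵢ² = 0.51² + 0.02² + 0.15² + 0.02² + 0.17² + 0.11² + 0.02² = 0.2601 + 0.0004 + 0.0225 + 0.0004 + 0.0289 + 0.0121 + 0.0004 = 0.3248
B_nigr = 1 / 0.3248 = 3.0788
Σp_caerᵢ² = 0.08² + 0.23² + 0.02² + 0.21² + 0.28² + 0.05² + 0.13² = 0.0064 + 0.0529 + 0.0004 + 0.0441 + 0.0784 + 0.0025 + 0.0169 = 0.2016
B_caer = 1 / 0.2016 = 4.9603
Σp_specᵢ² = 0.04² + 0.18² + 0.21² + 0.19² + 0.03² + 0.20² + 0.15² = 0.0016 + 0.0324 + 0.0441 + 0.0361 + 0.0009 + 0.0400 + 0.0225 = 0.1776
B_spec = 1 / 0.1776 = 5.6306
Highest B → broadest niche (most generalist): Etheostoma spectabile (B = 5.63).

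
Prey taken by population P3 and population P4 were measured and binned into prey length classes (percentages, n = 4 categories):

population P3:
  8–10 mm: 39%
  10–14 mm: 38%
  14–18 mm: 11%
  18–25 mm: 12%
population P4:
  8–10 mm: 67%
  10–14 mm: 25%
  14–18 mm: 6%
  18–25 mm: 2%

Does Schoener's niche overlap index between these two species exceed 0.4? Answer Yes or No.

Convert percentages to proportions (divide by 100).
Σ|p₁ᵢ − p₂ᵢ| = 0.28 + 0.13 + 0.05 + 0.10 = 0.56
D = 1 − ½ × 0.56 = 1 − 0.280 = 0.7200
D = 0.7200 > 0.4 → Yes.

Yes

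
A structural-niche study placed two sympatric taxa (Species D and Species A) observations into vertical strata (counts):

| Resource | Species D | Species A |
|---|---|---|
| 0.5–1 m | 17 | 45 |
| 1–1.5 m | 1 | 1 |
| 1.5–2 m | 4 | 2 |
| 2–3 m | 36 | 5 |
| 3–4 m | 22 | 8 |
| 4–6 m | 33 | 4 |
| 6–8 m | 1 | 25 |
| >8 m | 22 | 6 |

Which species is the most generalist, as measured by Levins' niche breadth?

Proportions for Species D (n=136): 17/136=0.1250, 1/136=0.0074, 4/136=0.0294, 36/136=0.2647, 22/136=0.1618, 33/136=0.2426, 1/136=0.0074, 22/136=0.1618
Proportions for Species A (n=96): 45/96=0.4688, 1/96=0.0104, 2/96=0.0208, 5/96=0.0521, 8/96=0.0833, 4/96=0.0417, 25/96=0.2604, 6/96=0.0625
Σp_Dᵢ² = 0.1250² + 0.0074² + 0.0294² + 0.2647² + 0.1618² + 0.2426² + 0.0074² + 0.1618² = 0.015625 + 0.000055 + 0.000864 + 0.070066 + 0.026179 + 0.058855 + 0.000055 + 0.026179 = 0.197878
B_D = 1 / 0.197878 = 5.0536
Σp_Aᵢ² = 0.4688² + 0.0104² + 0.0208² + 0.0521² + 0.0833² + 0.0417² + 0.2604² + 0.0625² = 0.219773 + 0.000108 + 0.000433 + 0.002714 + 0.006939 + 0.001739 + 0.067808 + 0.003906 = 0.303420
B_A = 1 / 0.303420 = 3.2958
Highest B → broadest niche (most generalist): Species D (B = 5.05).

Species D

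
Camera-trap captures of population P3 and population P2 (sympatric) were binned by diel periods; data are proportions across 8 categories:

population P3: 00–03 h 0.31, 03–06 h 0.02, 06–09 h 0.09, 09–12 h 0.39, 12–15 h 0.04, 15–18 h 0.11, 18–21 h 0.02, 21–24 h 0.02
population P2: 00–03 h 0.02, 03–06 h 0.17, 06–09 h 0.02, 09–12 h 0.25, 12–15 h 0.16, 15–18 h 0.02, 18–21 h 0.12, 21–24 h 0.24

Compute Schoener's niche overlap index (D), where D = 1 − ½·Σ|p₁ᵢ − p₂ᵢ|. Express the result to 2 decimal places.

0.41

Σ|p₁ᵢ − p₂ᵢ| = 0.29 + 0.15 + 0.07 + 0.14 + 0.12 + 0.09 + 0.10 + 0.22 = 1.18
D = 1 − ½ × 1.18 = 1 − 0.590 = 0.4100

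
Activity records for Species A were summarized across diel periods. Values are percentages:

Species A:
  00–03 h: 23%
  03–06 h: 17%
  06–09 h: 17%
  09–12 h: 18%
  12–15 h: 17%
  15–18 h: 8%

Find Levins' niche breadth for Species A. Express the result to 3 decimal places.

5.605

Convert percentages to proportions (divide by 100).
Σpᵢ² = 0.23² + 0.17² + 0.17² + 0.18² + 0.17² + 0.08² = 0.0529 + 0.0289 + 0.0289 + 0.0324 + 0.0289 + 0.0064 = 0.1784
B = 1 / 0.1784 = 5.60538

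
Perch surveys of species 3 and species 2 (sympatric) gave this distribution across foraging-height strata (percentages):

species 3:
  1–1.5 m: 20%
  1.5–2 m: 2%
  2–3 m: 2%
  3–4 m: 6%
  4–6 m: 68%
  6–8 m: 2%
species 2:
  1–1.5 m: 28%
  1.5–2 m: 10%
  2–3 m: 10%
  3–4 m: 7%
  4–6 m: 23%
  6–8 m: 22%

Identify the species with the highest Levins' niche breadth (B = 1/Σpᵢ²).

species 2

Convert percentages to proportions (divide by 100).
Σp_3ᵢ² = 0.20² + 0.02² + 0.02² + 0.06² + 0.68² + 0.02² = 0.0400 + 0.0004 + 0.0004 + 0.0036 + 0.4624 + 0.0004 = 0.5072
B_3 = 1 / 0.5072 = 1.9716
Σp_2ᵢ² = 0.28² + 0.10² + 0.10² + 0.07² + 0.23² + 0.22² = 0.0784 + 0.0100 + 0.0100 + 0.0049 + 0.0529 + 0.0484 = 0.2046
B_2 = 1 / 0.2046 = 4.8876
Highest B → broadest niche (most generalist): species 2 (B = 4.89).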